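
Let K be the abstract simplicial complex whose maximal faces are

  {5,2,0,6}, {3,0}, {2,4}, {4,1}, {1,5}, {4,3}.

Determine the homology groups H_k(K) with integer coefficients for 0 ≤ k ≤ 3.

Fix the vertex order 0 < 1 < 2 < 3 < 4 < 5 < 6 and write every simplex with vertices in increasing order. Then dim K = 3 and the simplices of K are:

  0-simplices (7): [0], [1], [2], [3], [4], [5], [6]
  1-simplices (11): [0,2], [0,3], [0,5], [0,6], [1,4], [1,5], [2,4], [2,5], [2,6], [3,4], [5,6]
  2-simplices (4): [0,2,5], [0,2,6], [0,5,6], [2,5,6]
  3-simplices (1): [0,2,5,6]

Hence C_0 ≅ Z^7, C_1 ≅ Z^11, C_2 ≅ Z^4, C_3 ≅ Z^1.

∂_1: C_1 → C_0 maps an edge to its endpoints' difference, ∂[p,q] = q − p.
As a 7×11 matrix over Z this has rank 6, with invariant factors (1,1,1,1,1,1).

Boundary ∂_2: C_2 → C_1 maps a triangle to the signed sum of its edges. For instance
  ∂[0,2,6] = [2,6] − [0,6] + [0,2],
  ∂[0,2,5] = [2,5] − [0,5] + [0,2].
The 11×4 boundary matrix has rank 3 and Smith normal form diag(1,1,1).

The boundary map ∂_3: C_3 → C_2 sends each 3-simplex σ to the alternating sum Σ_i (−1)^i (σ with its i-th vertex removed). For instance
  ∂[0,2,5,6] = [2,5,6] − [0,5,6] + [0,2,6] − [0,2,5].
As a 4×1 matrix over Z this has rank 1, with invariant factors (1).

Now H_k = ker ∂_k / im ∂_{k+1}, so:

  H_0: rank C_0 − rank ∂_1 = 7 − 6 = 1, and the invariant factors of ∂_1 are all 1, so H_0 ≅ Z.
  H_1: rank ker ∂_1 − rank ∂_2 = (11 − 6) − 3 = 2, and the invariant factors of ∂_2 are all 1, so H_1 ≅ Z^2.
  H_2: rank ker ∂_2 − rank ∂_3 = (4 − 3) − 1 = 0, and the invariant factors of ∂_3 are all 1, so H_2 ≅ 0.
  H_3: rank ker ∂_3 − rank ∂_4 = (1 − 1) − 0 = 0, and there is no ∂_4, so H_3 ≅ 0.

H_0 = Z,  H_1 = Z^2,  H_2 = 0,  H_3 = 0.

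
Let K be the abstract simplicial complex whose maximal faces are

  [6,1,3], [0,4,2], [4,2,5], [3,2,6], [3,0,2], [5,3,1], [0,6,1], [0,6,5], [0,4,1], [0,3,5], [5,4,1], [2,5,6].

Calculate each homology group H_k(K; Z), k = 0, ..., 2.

H_0 ≅ Z,  H_1 ≅ Z/2,  H_2 = 0.

K has 7 vertices, 18 edges, 12 triangles.
rank ∂_0 = 0, rank ∂_1 = 6 ⇒ b_0 = 7 − 0 − 6 = 1; all invariant factors of ∂_1 are 1 so no torsion. So H_0 = Z.
rank ∂_1 = 6, rank ∂_2 = 12 ⇒ b_1 = 18 − 6 − 12 = 0; ∂_2 has invariant factor(s) [2] giving torsion. So H_1 = Z/2.
rank ∂_2 = 12, rank ∂_3 = 0 ⇒ b_2 = 12 − 12 − 0 = 0. So H_2 = 0.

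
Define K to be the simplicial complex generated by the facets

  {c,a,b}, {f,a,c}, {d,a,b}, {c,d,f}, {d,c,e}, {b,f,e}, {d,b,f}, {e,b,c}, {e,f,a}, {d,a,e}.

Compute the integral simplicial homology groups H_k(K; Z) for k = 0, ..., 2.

K has 6 vertices, 15 edges, 10 triangles.
rank ∂_0 = 0, rank ∂_1 = 5 ⇒ b_0 = 6 − 0 − 5 = 1; all invariant factors of ∂_1 are 1 so no torsion. So H_0 ≅ Z.
rank ∂_1 = 5, rank ∂_2 = 10 ⇒ b_1 = 15 − 5 − 10 = 0; ∂_2 has invariant factor(s) [2] giving torsion. So H_1 ≅ Z_2.
rank ∂_2 = 10, rank ∂_3 = 0 ⇒ b_2 = 10 − 10 − 0 = 0. So H_2 ≅ 0.

H_0 = Z,  H_1 = Z_2,  H_2 = 0.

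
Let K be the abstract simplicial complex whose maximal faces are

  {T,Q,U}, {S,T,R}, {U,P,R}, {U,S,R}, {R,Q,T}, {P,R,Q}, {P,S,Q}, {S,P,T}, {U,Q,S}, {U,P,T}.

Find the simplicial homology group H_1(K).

H_1 ≅ Z/2.

Take the total order P < Q < R < S < T < U on the vertex set. Then K (dimension 2) consists of the simplices:

  0-simplices (6): P, Q, R, S, T, U
  1-simplices (15): PQ, PR, PS, PT, PU, QR, QS, QT, QU, RS, RT, RU, ST, SU, TU
  2-simplices (10): PQR, PQS, PRU, PST, PTU, QRT, QSU, QTU, RST, RSU

Hence C_0 ≅ Z^6, C_1 ≅ Z^15, C_2 ≅ Z^10.

∂_1: C_1 → C_0 is given by ∂[p,q] = [q] − [p]. For instance
  ∂PT = T − P.
As a 6×15 matrix over Z this has rank 5, with invariant factors (1,1,1,1,1).

The boundary map ∂_2: C_2 → C_1 sends each 2-simplex [p,q,r] to [q,r] − [p,r] + [p,q]. For instance
  ∂RSU = SU − RU + RS,
  ∂PQR = QR − PR + PQ.
As a 15×10 matrix over Z this has rank 10, with invariant factors (1,1,1,1,1,1,1,1,1,2).

Reading off H_k = ker ∂_k / im ∂_{k+1}:

  H_1: rank ker ∂_1 − rank ∂_2 = (15 − 5) − 10 = 0, and ∂_2 has invariant factor 2 > 1, so H_1 = Z/2.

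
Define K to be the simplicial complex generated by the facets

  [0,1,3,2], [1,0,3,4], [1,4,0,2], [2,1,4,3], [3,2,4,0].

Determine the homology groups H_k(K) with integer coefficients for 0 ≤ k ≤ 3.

We work with the vertex ordering 0 < 1 < 2 < 3 < 4. The simplices of K, each written with vertices in increasing order, are:

  0-simplices (5): [0], [1], [2], [3], [4]
  1-simplices (10): [0,1], [0,2], [0,3], [0,4], [1,2], [1,3], [1,4], [2,3], [2,4], [3,4]
  2-simplices (10): [0,1,2], [0,1,3], [0,1,4], [0,2,3], [0,2,4], [0,3,4], [1,2,3], [1,2,4], [1,3,4], [2,3,4]
  3-simplices (5): [0,1,2,3], [0,1,2,4], [0,1,3,4], [0,2,3,4], [1,2,3,4]

Hence C_0 ≅ Z^5, C_1 ≅ Z^10, C_2 ≅ Z^10, C_3 ≅ Z^5.

Boundary ∂_1: C_1 → C_0 maps an edge to its endpoints' difference, ∂[p,q] = q − p. For instance
  ∂[0,3] = [3] − [0].
The 5×10 boundary matrix has rank 4 and Smith normal form diag(1,1,1,1).

∂_2: C_2 → C_1 maps a triangle to the signed sum of its edges. For instance
  ∂[1,2,4] = [2,4] − [1,4] + [1,2],
  ∂[0,1,2] = [1,2] − [0,2] + [0,1].
The 10×10 boundary matrix has rank 6 and Smith normal form diag(1,1,1,1,1,1).

Boundary ∂_3: C_3 → C_2 sends each 3-simplex σ to the alternating sum Σ_i (−1)^i (σ with its i-th vertex removed). For instance
  ∂[1,2,3,4] = [2,3,4] − [1,3,4] + [1,2,4] − [1,2,3],
  ∂[0,2,3,4] = [2,3,4] − [0,3,4] + [0,2,4] − [0,2,3].
The resulting 10×5 matrix has rank 4, and its Smith normal form has invariant factors (1,1,1,1).

From H_k ≅ ker(∂_k) / im(∂_{k+1}) we obtain:

  H_0: rank C_0 − rank ∂_1 = 5 − 4 = 1, and the invariant factors of ∂_1 are all 1, so H_0 ≅ Z.
  H_1: rank ker ∂_1 − rank ∂_2 = (10 − 4) − 6 = 0, and the invariant factors of ∂_2 are all 1, so H_1 ≅ 0.
  H_2: rank ker ∂_2 − rank ∂_3 = (10 − 6) − 4 = 0, and the invariant factors of ∂_3 are all 1, so H_2 ≅ 0.
  H_3: rank ker ∂_3 − rank ∂_4 = (5 − 4) − 0 = 1, and there is no ∂_4, so H_3 ≅ Z.

H_0 ≅ Z,  H_1 = 0,  H_2 = 0,  H_3 ≅ Z.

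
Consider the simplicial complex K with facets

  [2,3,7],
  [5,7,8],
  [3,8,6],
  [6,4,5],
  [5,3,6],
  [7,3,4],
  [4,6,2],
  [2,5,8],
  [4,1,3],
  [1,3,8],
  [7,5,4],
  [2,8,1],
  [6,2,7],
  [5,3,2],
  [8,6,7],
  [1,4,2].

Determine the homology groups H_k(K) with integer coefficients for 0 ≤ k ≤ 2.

Take the total order 1 < 2 < 3 < 4 < 5 < 6 < 7 < 8 on the vertex set. Then K (dimension 2) consists of the simplices:

  0-simplices (8): [1], [2], [3], [4], [5], [6], [7], [8]
  1-simplices (24): (24 of them)
  2-simplices (16): [1,2,4], [1,2,8], [1,3,4], [1,3,8], [2,3,5], [2,3,7], [2,4,6], [2,5,8], [2,6,7], [3,4,7], [3,5,6], [3,6,8], [4,5,6], [4,5,7], [5,7,8], [6,7,8]

Hence C_0 ≅ Z^8, C_1 ≅ Z^24, C_2 ≅ Z^16.

Boundary ∂_1: C_1 → C_0 sends each edge [p,q] (with p < q) to q − p.
This gives a 8×24 integer matrix of rank 7; reducing to Smith normal form yields diagonal entries (1,1,1,1,1,1,1).

Boundary ∂_2: C_2 → C_1 sends each 2-simplex [p,q,r] to [q,r] − [p,r] + [p,q]. For instance
  ∂[3,6,8] = [6,8] − [3,8] + [3,6],
  ∂[1,3,8] = [3,8] − [1,8] + [1,3].
The resulting 24×16 matrix has rank 15, and its Smith normal form has invariant factors (1,1,1,1,1,1,1,1,1,1,1,1,1,1,1).

Computing H_k = (kernel of ∂_k) / (image of ∂_{k+1}):

  H_0: rank C_0 − rank ∂_1 = 8 − 7 = 1, and the invariant factors of ∂_1 are all 1, so H_0 ≅ Z.
  H_1: rank ker ∂_1 − rank ∂_2 = (24 − 7) − 15 = 2, and the invariant factors of ∂_2 are all 1, so H_1 ≅ Z^2.
  H_2: rank ker ∂_2 − rank ∂_3 = (16 − 15) − 0 = 1, and there is no ∂_3, so H_2 ≅ Z.

(K is a triangulation of the torus T^2.)

H_0 = Z,  H_1 = Z^2,  H_2 = Z.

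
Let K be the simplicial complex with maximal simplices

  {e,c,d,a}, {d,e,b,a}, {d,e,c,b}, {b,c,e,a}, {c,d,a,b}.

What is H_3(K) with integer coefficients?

H_3 ≅ Z.

Fix the vertex order a < b < c < d < e and write every simplex with vertices in increasing order. Then dim K = 3 and the simplices of K are:

  0-simplices (5): a, b, c, d, e
  1-simplices (10): ab, ac, ad, ae, bc, bd, be, cd, ce, de
  2-simplices (10): abc, abd, abe, acd, ace, ade, bcd, bce, bde, cde
  3-simplices (5): abcd, abce, abde, acde, bcde

so the chain groups are C_0 ≅ Z^5, C_1 ≅ Z^10, C_2 ≅ Z^10, C_3 ≅ Z^5.

The boundary map ∂_1: C_1 → C_0 sends each edge [p,q] (with p < q) to q − p.
As a 5×10 matrix over Z this has rank 4, with invariant factors (1,1,1,1).

Boundary ∂_2: C_2 → C_1 maps a triangle to the signed sum of its edges. For instance
  ∂abc = bc − ac + ab,
  ∂ade = de − ae + ad.
The resulting 10×10 matrix has rank 6, and its Smith normal form has invariant factors (1,1,1,1,1,1).

∂_3: C_3 → C_2 sends each 3-simplex σ to the alternating sum Σ_i (−1)^i (σ with its i-th vertex removed). For instance
  ∂acde = cde − ade + ace − acd,
  ∂abcd = bcd − acd + abd − abc.
As a 10×5 matrix over Z this has rank 4, with invariant factors (1,1,1,1).

Now H_k = ker ∂_k / im ∂_{k+1}, so:

  H_3: rank ker ∂_3 − rank ∂_4 = (5 − 4) − 0 = 1, and there is no ∂_4, so H_3 = Z.

(K is a triangulation of the 3-sphere S^3.)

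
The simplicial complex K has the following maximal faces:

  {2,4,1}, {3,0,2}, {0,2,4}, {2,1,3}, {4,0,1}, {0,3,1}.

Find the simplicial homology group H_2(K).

H_2 ≅ Z.

Fix the vertex order 0 < 1 < 2 < 3 < 4 and write every simplex with vertices in increasing order. Then dim K = 2 and the simplices of K are:

  0-simplices (5): [0], [1], [2], [3], [4]
  1-simplices (9): [0,1], [0,2], [0,3], [0,4], [1,2], [1,3], [1,4], [2,3], [2,4]
  2-simplices (6): [0,1,3], [0,1,4], [0,2,3], [0,2,4], [1,2,3], [1,2,4]

giving chain groups C_0 ≅ Z^5, C_1 ≅ Z^9, C_2 ≅ Z^6.

Boundary ∂_1: C_1 → C_0 sends each edge [p,q] (with p < q) to q − p. For instance
  ∂[0,4] = [4] − [0].
As a 5×9 matrix over Z this has rank 4, with invariant factors (1,1,1,1).

∂_2: C_2 → C_1 acts by ∂[p,q,r] = [q,r] − [p,r] + [p,q]. For instance
  ∂[0,1,3] = [1,3] − [0,3] + [0,1],
  ∂[0,1,4] = [1,4] − [0,4] + [0,1].
This gives a 9×6 integer matrix of rank 5; reducing to Smith normal form yields diagonal entries (1,1,1,1,1).

Now H_k = ker ∂_k / im ∂_{k+1}, so:

  H_2: rank ker ∂_2 − rank ∂_3 = (6 − 5) − 0 = 1, and there is no ∂_3, so H_2 ≅ Z.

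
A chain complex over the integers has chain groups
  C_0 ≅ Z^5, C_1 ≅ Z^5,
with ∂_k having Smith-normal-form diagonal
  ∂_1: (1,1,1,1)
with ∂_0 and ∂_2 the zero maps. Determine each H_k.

H_0: b_0 = 5 − 0 − 4 = 1; torsion from ∂_1 factors > 1: none. So H_0 ≅ Z.
H_1: b_1 = 5 − 4 − 0 = 1; torsion from ∂_2 factors > 1: none. So H_1 ≅ Z.

H_0 ≅ Z,  H_1 ≅ Z.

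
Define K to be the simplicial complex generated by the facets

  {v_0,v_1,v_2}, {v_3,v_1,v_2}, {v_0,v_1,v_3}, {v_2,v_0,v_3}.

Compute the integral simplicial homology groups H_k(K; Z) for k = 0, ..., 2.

H_0 = Z,  H_1 = 0,  H_2 = Z.

We work with the vertex ordering v_0 < v_1 < v_2 < v_3. The simplices of K, each written with vertices in increasing order, are:

  0-simplices (4): [v_0], [v_1], [v_2], [v_3]
  1-simplices (6): [v_0,v_1], [v_0,v_2], [v_0,v_3], [v_1,v_2], [v_1,v_3], [v_2,v_3]
  2-simplices (4): [v_0,v_1,v_2], [v_0,v_1,v_3], [v_0,v_2,v_3], [v_1,v_2,v_3]

so the chain groups are C_0 ≅ Z^4, C_1 ≅ Z^6, C_2 ≅ Z^4.

Boundary ∂_1: C_1 → C_0 maps an edge to its endpoints' difference, ∂[p,q] = q − p.
This gives a 4×6 integer matrix of rank 3; reducing to Smith normal form yields diagonal entries (1,1,1).

Boundary ∂_2: C_2 → C_1 acts by ∂[p,q,r] = [q,r] − [p,r] + [p,q]. For instance
  ∂[v_0,v_1,v_2] = [v_1,v_2] − [v_0,v_2] + [v_0,v_1],
  ∂[v_1,v_2,v_3] = [v_2,v_3] − [v_1,v_3] + [v_1,v_2].
The resulting 6×4 matrix has rank 3, and its Smith normal form has invariant factors (1,1,1).

Now H_k = ker ∂_k / im ∂_{k+1}, so:

  H_0: rank C_0 − rank ∂_1 = 4 − 3 = 1, and the invariant factors of ∂_1 are all 1, so H_0 ≅ Z.
  H_1: rank ker ∂_1 − rank ∂_2 = (6 − 3) − 3 = 0, and the invariant factors of ∂_2 are all 1, so H_1 ≅ 0.
  H_2: rank ker ∂_2 − rank ∂_3 = (4 − 3) − 0 = 1, and there is no ∂_3, so H_2 ≅ Z.

As a check, the Euler characteristic is 4 − 6 + 4 = 2, which agrees with 1 − 0 + 1 = 2.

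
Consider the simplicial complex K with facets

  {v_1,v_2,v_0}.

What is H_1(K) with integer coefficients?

Fix the vertex order v_0 < v_1 < v_2 and write every simplex with vertices in increasing order. Then dim K = 2 and the simplices of K are:

  0-simplices (3): [v_0], [v_1], [v_2]
  1-simplices (3): [v_0,v_1], [v_0,v_2], [v_1,v_2]
  2-simplices (1): [v_0,v_1,v_2]

so the chain groups are C_0 ≅ Z^3, C_1 ≅ Z^3, C_2 ≅ Z^1.

∂_1: C_1 → C_0 sends each edge [p,q] (with p < q) to q − p.
This gives a 3×3 integer matrix of rank 2; reducing to Smith normal form yields diagonal entries (1,1).

∂_2: C_2 → C_1 sends each 2-simplex [p,q,r] to [q,r] − [p,r] + [p,q]. For instance
  ∂[v_0,v_1,v_2] = [v_1,v_2] − [v_0,v_2] + [v_0,v_1].
This gives a 3×1 integer matrix of rank 1; reducing to Smith normal form yields diagonal entries (1).

From H_k ≅ ker(∂_k) / im(∂_{k+1}) we obtain:

  H_1: rank ker ∂_1 − rank ∂_2 = (3 − 2) − 1 = 0, and the invariant factors of ∂_2 are all 1, so H_1 = 0.

H_1 = 0.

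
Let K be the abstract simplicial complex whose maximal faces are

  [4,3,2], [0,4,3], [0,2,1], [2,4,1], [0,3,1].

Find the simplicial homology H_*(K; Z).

Take the total order 0 < 1 < 2 < 3 < 4 on the vertex set. Then K (dimension 2) consists of the simplices:

  0-simplices (5): [0], [1], [2], [3], [4]
  1-simplices (10): [0,1], [0,2], [0,3], [0,4], [1,2], [1,3], [1,4], [2,3], [2,4], [3,4]
  2-simplices (5): [0,1,2], [0,1,3], [0,3,4], [1,2,4], [2,3,4]

giving chain groups C_0 ≅ Z^5, C_1 ≅ Z^10, C_2 ≅ Z^5.

∂_1: C_1 → C_0 sends each edge [p,q] (with p < q) to q − p.
The resulting 5×10 matrix has rank 4, and its Smith normal form has invariant factors (1,1,1,1).

Boundary ∂_2: C_2 → C_1 acts by ∂[p,q,r] = [q,r] − [p,r] + [p,q]. For instance
  ∂[2,3,4] = [3,4] − [2,4] + [2,3],
  ∂[0,1,2] = [1,2] − [0,2] + [0,1].
The resulting 10×5 matrix has rank 5, and its Smith normal form has invariant factors (1,1,1,1,1).

From H_k ≅ ker(∂_k) / im(∂_{k+1}) we obtain:

  H_0: rank C_0 − rank ∂_1 = 5 − 4 = 1, and the invariant factors of ∂_1 are all 1, so H_0 ≅ Z.
  H_1: rank ker ∂_1 − rank ∂_2 = (10 − 4) − 5 = 1, and the invariant factors of ∂_2 are all 1, so H_1 ≅ Z.
  H_2: rank ker ∂_2 − rank ∂_3 = (5 − 5) − 0 = 0, and there is no ∂_3, so H_2 ≅ 0.

H_0 = Z,  H_1 = Z,  H_2 = 0.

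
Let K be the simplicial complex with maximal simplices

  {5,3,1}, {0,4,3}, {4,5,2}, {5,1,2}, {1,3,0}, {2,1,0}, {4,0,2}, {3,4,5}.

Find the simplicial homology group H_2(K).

Fix the vertex order 0 < 1 < 2 < 3 < 4 < 5 and write every simplex with vertices in increasing order. Then dim K = 2 and the simplices of K are:

  0-simplices (6): [0], [1], [2], [3], [4], [5]
  1-simplices (12): [0,1], [0,2], [0,3], [0,4], [1,2], [1,3], [1,5], [2,4], [2,5], [3,4], [3,5], [4,5]
  2-simplices (8): [0,1,2], [0,1,3], [0,2,4], [0,3,4], [1,2,5], [1,3,5], [2,4,5], [3,4,5]

so the chain groups are C_0 ≅ Z^6, C_1 ≅ Z^12, C_2 ≅ Z^8.

Boundary ∂_1: C_1 → C_0 maps an edge to its endpoints' difference, ∂[p,q] = q − p.
The resulting 6×12 matrix has rank 5, and its Smith normal form has invariant factors (1,1,1,1,1).

The boundary map ∂_2: C_2 → C_1 acts by ∂[p,q,r] = [q,r] − [p,r] + [p,q]. For instance
  ∂[0,3,4] = [3,4] − [0,4] + [0,3],
  ∂[1,2,5] = [2,5] − [1,5] + [1,2].
The resulting 12×8 matrix has rank 7, and its Smith normal form has invariant factors (1,1,1,1,1,1,1).

From H_k ≅ ker(∂_k) / im(∂_{k+1}) we obtain:

  H_2: rank ker ∂_2 − rank ∂_3 = (8 − 7) − 0 = 1, and there is no ∂_3, so H_2 = Z.

(K is a triangulation of the 2-sphere S^2.)

H_2 = Z.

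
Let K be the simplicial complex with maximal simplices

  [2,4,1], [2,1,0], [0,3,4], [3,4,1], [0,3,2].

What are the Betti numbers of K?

Order the vertices as 0 < 1 < 2 < 3 < 4. Listing each simplex with vertices in this order, K has dimension 2 with simplices:

  0-simplices (5): [0], [1], [2], [3], [4]
  1-simplices (10): [0,1], [0,2], [0,3], [0,4], [1,2], [1,3], [1,4], [2,3], [2,4], [3,4]
  2-simplices (5): [0,1,2], [0,2,3], [0,3,4], [1,2,4], [1,3,4]

so the chain groups are C_0 ≅ Z^5, C_1 ≅ Z^10, C_2 ≅ Z^5.

∂_1: C_1 → C_0 is given by ∂[p,q] = [q] − [p]. For instance
  ∂[1,3] = [3] − [1].
This gives a 5×10 integer matrix of rank 4; reducing to Smith normal form yields diagonal entries (1,1,1,1).

∂_2: C_2 → C_1 sends each 2-simplex [p,q,r] to [q,r] − [p,r] + [p,q]. For instance
  ∂[0,1,2] = [1,2] − [0,2] + [0,1],
  ∂[0,3,4] = [3,4] − [0,4] + [0,3].
The resulting 10×5 matrix has rank 5, and its Smith normal form has invariant factors (1,1,1,1,1).

Reading off H_k = ker ∂_k / im ∂_{k+1}:

  H_0: rank C_0 − rank ∂_1 = 5 − 4 = 1, and the invariant factors of ∂_1 are all 1, so H_0 ≅ Z.
  H_1: rank ker ∂_1 − rank ∂_2 = (10 − 4) − 5 = 1, and the invariant factors of ∂_2 are all 1, so H_1 ≅ Z.
  H_2: rank ker ∂_2 − rank ∂_3 = (5 − 5) − 0 = 0, and there is no ∂_3, so H_2 ≅ 0.

Hence the Betti numbers are b_0 = 1, b_1 = 1, b_2 = 0.

b_0 = 1, b_1 = 1, b_2 = 0.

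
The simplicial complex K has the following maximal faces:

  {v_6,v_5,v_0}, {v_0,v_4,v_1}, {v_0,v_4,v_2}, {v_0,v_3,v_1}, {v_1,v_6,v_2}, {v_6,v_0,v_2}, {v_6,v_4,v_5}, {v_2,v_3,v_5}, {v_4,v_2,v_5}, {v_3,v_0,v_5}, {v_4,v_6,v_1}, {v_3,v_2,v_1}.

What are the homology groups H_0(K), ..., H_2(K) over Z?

H_0 ≅ Z,  H_1 ≅ Z_2,  H_2 = 0.

Order the vertices as v_0 < v_1 < v_2 < v_3 < v_4 < v_5 < v_6. Listing each simplex with vertices in this order, K has dimension 2 with simplices:

  0-simplices (7): [v_0], [v_1], [v_2], [v_3], [v_4], [v_5], [v_6]
  1-simplices (18): (18 of them)
  2-simplices (12): (12 of them)

so the chain groups are C_0 ≅ Z^7, C_1 ≅ Z^18, C_2 ≅ Z^12.

Boundary ∂_1: C_1 → C_0 maps an edge to its endpoints' difference, ∂[p,q] = q − p.
The 7×18 boundary matrix has rank 6 and Smith normal form diag(1,1,1,1,1,1).

∂_2: C_2 → C_1 maps a triangle to the signed sum of its edges. For instance
  ∂[v_1,v_2,v_3] = [v_2,v_3] − [v_1,v_3] + [v_1,v_2],
  ∂[v_0,v_2,v_4] = [v_2,v_4] − [v_0,v_4] + [v_0,v_2].
The 18×12 boundary matrix has rank 12 and Smith normal form diag(1,1,1,1,1,1,1,1,1,1,1,2).

Computing H_k = (kernel of ∂_k) / (image of ∂_{k+1}):

  H_0: rank C_0 − rank ∂_1 = 7 − 6 = 1, and the invariant factors of ∂_1 are all 1, so H_0 = Z.
  H_1: rank ker ∂_1 − rank ∂_2 = (18 − 6) − 12 = 0, and ∂_2 has invariant factor 2 > 1, so H_1 = Z_2.
  H_2: rank ker ∂_2 − rank ∂_3 = (12 − 12) − 0 = 0, and there is no ∂_3, so H_2 = 0.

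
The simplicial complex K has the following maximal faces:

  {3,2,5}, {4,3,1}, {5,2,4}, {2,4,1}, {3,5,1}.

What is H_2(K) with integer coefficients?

Fix the vertex order 1 < 2 < 3 < 4 < 5 and write every simplex with vertices in increasing order. Then dim K = 2 and the simplices of K are:

  0-simplices (5): [1], [2], [3], [4], [5]
  1-simplices (10): [1,2], [1,3], [1,4], [1,5], [2,3], [2,4], [2,5], [3,4], [3,5], [4,5]
  2-simplices (5): [1,2,4], [1,3,4], [1,3,5], [2,3,5], [2,4,5]

Hence C_0 ≅ Z^5, C_1 ≅ Z^10, C_2 ≅ Z^5.

Boundary ∂_1: C_1 → C_0 is given by ∂[p,q] = [q] − [p]. For instance
  ∂[1,5] = [5] − [1].
The 5×10 boundary matrix has rank 4 and Smith normal form diag(1,1,1,1).

Boundary ∂_2: C_2 → C_1 sends each 2-simplex [p,q,r] to [q,r] − [p,r] + [p,q]. For instance
  ∂[1,3,5] = [3,5] − [1,5] + [1,3],
  ∂[1,2,4] = [2,4] − [1,4] + [1,2].
The resulting 10×5 matrix has rank 5, and its Smith normal form has invariant factors (1,1,1,1,1).

Now H_k = ker ∂_k / im ∂_{k+1}, so:

  H_2: rank ker ∂_2 − rank ∂_3 = (5 − 5) − 0 = 0, and there is no ∂_3, so H_2 = 0.

H_2 = 0.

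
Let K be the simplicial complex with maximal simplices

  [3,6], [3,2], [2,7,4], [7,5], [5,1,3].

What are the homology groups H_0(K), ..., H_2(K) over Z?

Fix the vertex order 1 < 2 < 3 < 4 < 5 < 6 < 7 and write every simplex with vertices in increasing order. Then dim K = 2 and the simplices of K are:

  0-simplices (7): [1], [2], [3], [4], [5], [6], [7]
  1-simplices (9): [1,3], [1,5], [2,3], [2,4], [2,7], [3,5], [3,6], [4,7], [5,7]
  2-simplices (2): [1,3,5], [2,4,7]

Hence C_0 ≅ Z^7, C_1 ≅ Z^9, C_2 ≅ Z^2.

Boundary ∂_1: C_1 → C_0 is given by ∂[p,q] = [q] − [p]. For instance
  ∂[2,3] = [3] − [2].
This gives a 7×9 integer matrix of rank 6; reducing to Smith normal form yields diagonal entries (1,1,1,1,1,1).

The boundary map ∂_2: C_2 → C_1 acts by ∂[p,q,r] = [q,r] − [p,r] + [p,q]. For instance
  ∂[1,3,5] = [3,5] − [1,5] + [1,3],
  ∂[2,4,7] = [4,7] − [2,7] + [2,4].
As a 9×2 matrix over Z this has rank 2, with invariant factors (1,1).

Computing H_k = (kernel of ∂_k) / (image of ∂_{k+1}):

  H_0: rank C_0 − rank ∂_1 = 7 − 6 = 1, and the invariant factors of ∂_1 are all 1, so H_0 = Z.
  H_1: rank ker ∂_1 − rank ∂_2 = (9 − 6) − 2 = 1, and the invariant factors of ∂_2 are all 1, so H_1 = Z.
  H_2: rank ker ∂_2 − rank ∂_3 = (2 − 2) − 0 = 0, and there is no ∂_3, so H_2 = 0.

As a check, the Euler characteristic is 7 − 9 + 2 = 0, which agrees with 1 − 1 + 0 = 0.

H_0 ≅ Z,  H_1 ≅ Z,  H_2 = 0.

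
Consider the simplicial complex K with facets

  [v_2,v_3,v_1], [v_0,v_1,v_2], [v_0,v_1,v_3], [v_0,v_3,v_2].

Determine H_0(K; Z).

Order the vertices as v_0 < v_1 < v_2 < v_3. Listing each simplex with vertices in this order, K has dimension 2 with simplices:

  0-simplices (4): [v_0], [v_1], [v_2], [v_3]
  1-simplices (6): [v_0,v_1], [v_0,v_2], [v_0,v_3], [v_1,v_2], [v_1,v_3], [v_2,v_3]
  2-simplices (4): [v_0,v_1,v_2], [v_0,v_1,v_3], [v_0,v_2,v_3], [v_1,v_2,v_3]

Hence C_0 ≅ Z^4, C_1 ≅ Z^6, C_2 ≅ Z^4.

∂_1: C_1 → C_0 sends each edge [p,q] (with p < q) to q − p.
The resulting 4×6 matrix has rank 3, and its Smith normal form has invariant factors (1,1,1).

∂_2: C_2 → C_1 sends each 2-simplex [p,q,r] to [q,r] − [p,r] + [p,q]. For instance
  ∂[v_0,v_2,v_3] = [v_2,v_3] − [v_0,v_3] + [v_0,v_2],
  ∂[v_0,v_1,v_2] = [v_1,v_2] − [v_0,v_2] + [v_0,v_1].
The resulting 6×4 matrix has rank 3, and its Smith normal form has invariant factors (1,1,1).

Reading off H_k = ker ∂_k / im ∂_{k+1}:

  H_0: rank C_0 − rank ∂_1 = 4 − 3 = 1, and the invariant factors of ∂_1 are all 1, so H_0 = Z.

H_0 = Z.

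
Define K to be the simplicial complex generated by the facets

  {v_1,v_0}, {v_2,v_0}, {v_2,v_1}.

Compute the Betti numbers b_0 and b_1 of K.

b_0 = 1, b_1 = 1.

Order the vertices as v_0 < v_1 < v_2. Listing each simplex with vertices in this order, K has dimension 1 with simplices:

  0-simplices (3): [v_0], [v_1], [v_2]
  1-simplices (3): [v_0,v_1], [v_0,v_2], [v_1,v_2]

Hence C_0 ≅ Z^3, C_1 ≅ Z^3.

Boundary ∂_1: C_1 → C_0 is given by ∂[p,q] = [q] − [p]. For instance
  ∂[v_1,v_2] = [v_2] − [v_1].
The 3×3 boundary matrix has rank 2 and Smith normal form diag(1,1).

Computing H_k = (kernel of ∂_k) / (image of ∂_{k+1}):

  H_0: rank C_0 − rank ∂_1 = 3 − 2 = 1, and the invariant factors of ∂_1 are all 1, so H_0 ≅ Z.
  H_1: rank ker ∂_1 − rank ∂_2 = (3 − 2) − 0 = 1, and there is no ∂_2, so H_1 ≅ Z.

As a check, the Euler characteristic is 3 − 3 = 0, which agrees with 1 − 1 = 0.

Hence the Betti numbers are b_0 = 1, b_1 = 1.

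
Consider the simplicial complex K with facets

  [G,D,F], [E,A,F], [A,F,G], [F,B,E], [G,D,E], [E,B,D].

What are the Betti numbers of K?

b_0 = 1, b_1 = 1, b_2 = 0.

Fix the vertex order A < B < D < E < F < G and write every simplex with vertices in increasing order. Then dim K = 2 and the simplices of K are:

  0-simplices (6): A, B, D, E, F, G
  1-simplices (12): AE, AF, AG, BD, BE, BF, DE, DF, DG, EF, EG, FG
  2-simplices (6): AEF, AFG, BDE, BEF, DEG, DFG

giving chain groups C_0 ≅ Z^6, C_1 ≅ Z^12, C_2 ≅ Z^6.

∂_1: C_1 → C_0 sends each edge [p,q] (with p < q) to q − p.
The 6×12 boundary matrix has rank 5 and Smith normal form diag(1,1,1,1,1).

The boundary map ∂_2: C_2 → C_1 acts by ∂[p,q,r] = [q,r] − [p,r] + [p,q]. For instance
  ∂BDE = DE − BE + BD,
  ∂BEF = EF − BF + BE.
The 12×6 boundary matrix has rank 6 and Smith normal form diag(1,1,1,1,1,1).

Computing H_k = (kernel of ∂_k) / (image of ∂_{k+1}):

  H_0: rank C_0 − rank ∂_1 = 6 − 5 = 1, and the invariant factors of ∂_1 are all 1, so H_0 ≅ Z.
  H_1: rank ker ∂_1 − rank ∂_2 = (12 − 5) − 6 = 1, and the invariant factors of ∂_2 are all 1, so H_1 ≅ Z.
  H_2: rank ker ∂_2 − rank ∂_3 = (6 − 6) − 0 = 0, and there is no ∂_3, so H_2 ≅ 0.

As a check, the Euler characteristic is 6 − 12 + 6 = 0, which agrees with 1 − 1 + 0 = 0.
(K is a triangulation of the cylinder S^1 x I.)

Hence the Betti numbers are b_0 = 1, b_1 = 1, b_2 = 0.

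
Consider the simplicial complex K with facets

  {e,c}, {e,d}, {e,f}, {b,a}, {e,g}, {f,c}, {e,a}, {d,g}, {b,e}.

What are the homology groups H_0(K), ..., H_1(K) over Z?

We work with the vertex ordering a < b < c < d < e < f < g. The simplices of K, each written with vertices in increasing order, are:

  0-simplices (7): a, b, c, d, e, f, g
  1-simplices (9): ab, ae, be, ce, cf, de, dg, ef, eg

Hence C_0 ≅ Z^7, C_1 ≅ Z^9.

Boundary ∂_1: C_1 → C_0 maps an edge to its endpoints' difference, ∂[p,q] = q − p.
The resulting 7×9 matrix has rank 6, and its Smith normal form has invariant factors (1,1,1,1,1,1).

From H_k ≅ ker(∂_k) / im(∂_{k+1}) we obtain:

  H_0: rank C_0 − rank ∂_1 = 7 − 6 = 1, and the invariant factors of ∂_1 are all 1, so H_0 = Z.
  H_1: rank ker ∂_1 − rank ∂_2 = (9 − 6) − 0 = 3, and there is no ∂_2, so H_1 = Z^3.

H_0 ≅ Z,  H_1 ≅ Z^3.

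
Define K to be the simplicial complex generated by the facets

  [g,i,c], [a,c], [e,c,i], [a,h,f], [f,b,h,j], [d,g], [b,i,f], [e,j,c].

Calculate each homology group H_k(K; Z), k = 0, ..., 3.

H_0 = Z,  H_1 = Z^2,  H_2 = 0,  H_3 = 0.

Take the total order a < b < c < d < e < f < g < h < i < j on the vertex set. Then K (dimension 3) consists of the simplices:

  0-simplices (10): a, b, c, d, e, f, g, h, i, j
  1-simplices (19): ac, af, ah, bf, bh, bi, bj, ce, cg, ci, cj, dg, ei, ej, fh, fi, fj, gi, hj
  2-simplices (9): afh, bfh, bfi, bfj, bhj, cei, cej, cgi, fhj
  3-simplices (1): bfhj

so the chain groups are C_0 ≅ Z^10, C_1 ≅ Z^19, C_2 ≅ Z^9, C_3 ≅ Z^1.

∂_1: C_1 → C_0 maps an edge to its endpoints' difference, ∂[p,q] = q − p. For instance
  ∂af = f − a.
The 10×19 boundary matrix has rank 9 and Smith normal form diag(1,1,1,1,1,1,1,1,1).

∂_2: C_2 → C_1 acts by ∂[p,q,r] = [q,r] − [p,r] + [p,q]. For instance
  ∂cgi = gi − ci + cg,
  ∂bhj = hj − bj + bh.
The resulting 19×9 matrix has rank 8, and its Smith normal form has invariant factors (1,1,1,1,1,1,1,1).

Boundary ∂_3: C_3 → C_2 sends each 3-simplex σ to the alternating sum Σ_i (−1)^i (σ with its i-th vertex removed). For instance
  ∂bfhj = fhj − bhj + bfj − bfh.
As a 9×1 matrix over Z this has rank 1, with invariant factors (1).

Reading off H_k = ker ∂_k / im ∂_{k+1}:

  H_0: rank C_0 − rank ∂_1 = 10 − 9 = 1, and the invariant factors of ∂_1 are all 1, so H_0 = Z.
  H_1: rank ker ∂_1 − rank ∂_2 = (19 − 9) − 8 = 2, and the invariant factors of ∂_2 are all 1, so H_1 = Z^2.
  H_2: rank ker ∂_2 − rank ∂_3 = (9 − 8) − 1 = 0, and the invariant factors of ∂_3 are all 1, so H_2 = 0.
  H_3: rank ker ∂_3 − rank ∂_4 = (1 − 1) − 0 = 0, and there is no ∂_4, so H_3 = 0.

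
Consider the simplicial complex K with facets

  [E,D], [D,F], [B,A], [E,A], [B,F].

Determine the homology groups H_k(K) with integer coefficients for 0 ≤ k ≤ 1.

H_0 = Z,  H_1 = Z.

K has 5 vertices, 5 edges.
rank ∂_0 = 0, rank ∂_1 = 4 ⇒ b_0 = 5 − 0 − 4 = 1; all invariant factors of ∂_1 are 1 so no torsion. So H_0 ≅ Z.
rank ∂_1 = 4, rank ∂_2 = 0 ⇒ b_1 = 5 − 4 − 0 = 1. So H_1 ≅ Z.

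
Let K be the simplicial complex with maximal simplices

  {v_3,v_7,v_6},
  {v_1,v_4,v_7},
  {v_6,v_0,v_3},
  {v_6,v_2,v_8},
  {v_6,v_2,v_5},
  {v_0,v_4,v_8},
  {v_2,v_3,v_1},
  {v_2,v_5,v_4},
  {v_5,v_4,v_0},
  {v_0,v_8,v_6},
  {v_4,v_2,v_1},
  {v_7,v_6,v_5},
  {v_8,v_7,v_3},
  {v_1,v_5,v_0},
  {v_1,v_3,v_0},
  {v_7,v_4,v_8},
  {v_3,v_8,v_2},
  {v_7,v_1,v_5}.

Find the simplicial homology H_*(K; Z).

Order the vertices as v_0 < v_1 < v_2 < v_3 < v_4 < v_5 < v_6 < v_7 < v_8. Listing each simplex with vertices in this order, K has dimension 2 with simplices:

  0-simplices (9): [v_0], [v_1], [v_2], [v_3], [v_4], [v_5], [v_6], [v_7], [v_8]
  1-simplices (27): (27 of them)
  2-simplices (18): (18 of them)

Hence C_0 ≅ Z^9, C_1 ≅ Z^27, C_2 ≅ Z^18.

∂_1: C_1 → C_0 sends each edge [p,q] (with p < q) to q − p. For instance
  ∂[v_6,v_8] = [v_8] − [v_6].
The 9×27 boundary matrix has rank 8 and Smith normal form diag(1,1,1,1,1,1,1,1).

The boundary map ∂_2: C_2 → C_1 sends each 2-simplex [p,q,r] to [q,r] − [p,r] + [p,q]. For instance
  ∂[v_2,v_3,v_8] = [v_3,v_8] − [v_2,v_8] + [v_2,v_3],
  ∂[v_2,v_6,v_8] = [v_6,v_8] − [v_2,v_8] + [v_2,v_6].
The resulting 27×18 matrix has rank 18, and its Smith normal form has invariant factors (1,1,1,1,1,1,1,1,1,1,1,1,1,1,1,1,1,2).

From H_k ≅ ker(∂_k) / im(∂_{k+1}) we obtain:

  H_0: rank C_0 − rank ∂_1 = 9 − 8 = 1, and the invariant factors of ∂_1 are all 1, so H_0 = Z.
  H_1: rank ker ∂_1 − rank ∂_2 = (27 − 8) − 18 = 1, and ∂_2 has invariant factor 2 > 1, so H_1 = Z ⊕ Z/2.
  H_2: rank ker ∂_2 − rank ∂_3 = (18 − 18) − 0 = 0, and there is no ∂_3, so H_2 = 0.

As a check, the Euler characteristic is 9 − 27 + 18 = 0, which agrees with 1 − 1 + 0 = 0.

H_0 ≅ Z,  H_1 ≅ Z ⊕ Z/2,  H_2 = 0.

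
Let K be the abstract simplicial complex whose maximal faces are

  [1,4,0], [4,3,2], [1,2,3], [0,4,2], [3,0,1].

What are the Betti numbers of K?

b_0 = 1, b_1 = 1, b_2 = 0.

Fix the vertex order 0 < 1 < 2 < 3 < 4 and write every simplex with vertices in increasing order. Then dim K = 2 and the simplices of K are:

  0-simplices (5): [0], [1], [2], [3], [4]
  1-simplices (10): [0,1], [0,2], [0,3], [0,4], [1,2], [1,3], [1,4], [2,3], [2,4], [3,4]
  2-simplices (5): [0,1,3], [0,1,4], [0,2,4], [1,2,3], [2,3,4]

so the chain groups are C_0 ≅ Z^5, C_1 ≅ Z^10, C_2 ≅ Z^5.

∂_1: C_1 → C_0 sends each edge [p,q] (with p < q) to q − p.
The 5×10 boundary matrix has rank 4 and Smith normal form diag(1,1,1,1).

The boundary map ∂_2: C_2 → C_1 acts by ∂[p,q,r] = [q,r] − [p,r] + [p,q]. For instance
  ∂[1,2,3] = [2,3] − [1,3] + [1,2],
  ∂[0,2,4] = [2,4] − [0,4] + [0,2].
The resulting 10×5 matrix has rank 5, and its Smith normal form has invariant factors (1,1,1,1,1).

Now H_k = ker ∂_k / im ∂_{k+1}, so:

  H_0: rank C_0 − rank ∂_1 = 5 − 4 = 1, and the invariant factors of ∂_1 are all 1, so H_0 ≅ Z.
  H_1: rank ker ∂_1 − rank ∂_2 = (10 − 4) − 5 = 1, and the invariant factors of ∂_2 are all 1, so H_1 ≅ Z.
  H_2: rank ker ∂_2 − rank ∂_3 = (5 − 5) − 0 = 0, and there is no ∂_3, so H_2 ≅ 0.

Hence the Betti numbers are b_0 = 1, b_1 = 1, b_2 = 0.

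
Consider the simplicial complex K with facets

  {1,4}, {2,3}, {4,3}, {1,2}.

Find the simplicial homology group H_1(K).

H_1 = Z.

K has 4 vertices, 4 edges.
rank ∂_1 = 3, rank ∂_2 = 0 ⇒ b_1 = 4 − 3 − 0 = 1. So H_1 = Z.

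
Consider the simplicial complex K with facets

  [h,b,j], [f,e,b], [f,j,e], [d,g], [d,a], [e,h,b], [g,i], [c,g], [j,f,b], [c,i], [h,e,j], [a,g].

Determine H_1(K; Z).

Take the total order a < b < c < d < e < f < g < h < i < j on the vertex set. Then K (dimension 2) consists of the simplices:

  0-simplices (10): a, b, c, d, e, f, g, h, i, j
  1-simplices (15): ad, ag, be, bf, bh, bj, cg, ci, dg, ef, eh, ej, fj, gi, hj
  2-simplices (6): bef, beh, bfj, bhj, efj, ehj

giving chain groups C_0 ≅ Z^10, C_1 ≅ Z^15, C_2 ≅ Z^6.

The boundary map ∂_1: C_1 → C_0 is given by ∂[p,q] = [q] − [p].
The resulting 10×15 matrix has rank 8, and its Smith normal form has invariant factors (1,1,1,1,1,1,1,1).

Boundary ∂_2: C_2 → C_1 sends each 2-simplex [p,q,r] to [q,r] − [p,r] + [p,q]. For instance
  ∂ehj = hj − ej + eh,
  ∂beh = eh − bh + be.
The 15×6 boundary matrix has rank 5 and Smith normal form diag(1,1,1,1,1).

Now H_k = ker ∂_k / im ∂_{k+1}, so:

  H_1: rank ker ∂_1 − rank ∂_2 = (15 − 8) − 5 = 2, and the invariant factors of ∂_2 are all 1, so H_1 ≅ Z^2.

H_1 = Z^2.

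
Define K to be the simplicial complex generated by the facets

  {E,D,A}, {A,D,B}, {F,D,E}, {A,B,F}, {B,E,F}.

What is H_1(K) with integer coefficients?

Fix the vertex order A < B < D < E < F and write every simplex with vertices in increasing order. Then dim K = 2 and the simplices of K are:

  0-simplices (5): A, B, D, E, F
  1-simplices (10): AB, AD, AE, AF, BD, BE, BF, DE, DF, EF
  2-simplices (5): ABD, ABF, ADE, BEF, DEF

Hence C_0 ≅ Z^5, C_1 ≅ Z^10, C_2 ≅ Z^5.

∂_1: C_1 → C_0 maps an edge to its endpoints' difference, ∂[p,q] = q − p.
As a 5×10 matrix over Z this has rank 4, with invariant factors (1,1,1,1).

Boundary ∂_2: C_2 → C_1 maps a triangle to the signed sum of its edges. For instance
  ∂ABF = BF − AF + AB,
  ∂ABD = BD − AD + AB.
The resulting 10×5 matrix has rank 5, and its Smith normal form has invariant factors (1,1,1,1,1).

Now H_k = ker ∂_k / im ∂_{k+1}, so:

  H_1: rank ker ∂_1 − rank ∂_2 = (10 − 4) − 5 = 1, and the invariant factors of ∂_2 are all 1, so H_1 = Z.

(K is a triangulation of the Möbius band.)

H_1 ≅ Z.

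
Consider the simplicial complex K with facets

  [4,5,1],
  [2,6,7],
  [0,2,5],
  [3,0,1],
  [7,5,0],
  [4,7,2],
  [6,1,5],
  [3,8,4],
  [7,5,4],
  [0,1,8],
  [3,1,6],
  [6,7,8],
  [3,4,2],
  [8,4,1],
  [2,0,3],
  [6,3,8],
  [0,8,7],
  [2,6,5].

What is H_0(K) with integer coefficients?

Take the total order 0 < 1 < 2 < 3 < 4 < 5 < 6 < 7 < 8 on the vertex set. Then K (dimension 2) consists of the simplices:

  0-simplices (9): [0], [1], [2], [3], [4], [5], [6], [7], [8]
  1-simplices (27): (27 of them)
  2-simplices (18): [0,1,3], [0,1,8], [0,2,3], [0,2,5], [0,5,7], [0,7,8], [1,3,6], [1,4,5], [1,4,8], [1,5,6], [2,3,4], [2,4,7], [2,5,6], [2,6,7], [3,4,8], [3,6,8], [4,5,7], [6,7,8]

Hence C_0 ≅ Z^9, C_1 ≅ Z^27, C_2 ≅ Z^18.

The boundary map ∂_1: C_1 → C_0 is given by ∂[p,q] = [q] − [p]. For instance
  ∂[3,4] = [4] − [3].
The resulting 9×27 matrix has rank 8, and its Smith normal form has invariant factors (1,1,1,1,1,1,1,1).

The boundary map ∂_2: C_2 → C_1 maps a triangle to the signed sum of its edges. For instance
  ∂[1,4,5] = [4,5] − [1,5] + [1,4],
  ∂[0,1,8] = [1,8] − [0,8] + [0,1].
The resulting 27×18 matrix has rank 18, and its Smith normal form has invariant factors (1,1,1,1,1,1,1,1,1,1,1,1,1,1,1,1,1,2).

From H_k ≅ ker(∂_k) / im(∂_{k+1}) we obtain:

  H_0: rank C_0 − rank ∂_1 = 9 − 8 = 1, and the invariant factors of ∂_1 are all 1, so H_0 = Z.

(K is a triangulation of the Klein bottle.)

H_0 ≅ Z.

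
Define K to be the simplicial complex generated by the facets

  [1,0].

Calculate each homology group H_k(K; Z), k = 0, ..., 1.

We work with the vertex ordering 0 < 1. The simplices of K, each written with vertices in increasing order, are:

  0-simplices (2): [0], [1]
  1-simplices (1): [0,1]

giving chain groups C_0 ≅ Z^2, C_1 ≅ Z^1.

∂_1: C_1 → C_0 sends each edge [p,q] (with p < q) to q − p.
The 2×1 boundary matrix has rank 1 and Smith normal form diag(1).

Reading off H_k = ker ∂_k / im ∂_{k+1}:

  H_0: rank C_0 − rank ∂_1 = 2 − 1 = 1, and the invariant factors of ∂_1 are all 1, so H_0 ≅ Z.
  H_1: rank ker ∂_1 − rank ∂_2 = (1 − 1) − 0 = 0, and there is no ∂_2, so H_1 ≅ 0.

As a check, the Euler characteristic is 2 − 1 = 1, which agrees with 1 − 0 = 1.

H_0 = Z,  H_1 = 0.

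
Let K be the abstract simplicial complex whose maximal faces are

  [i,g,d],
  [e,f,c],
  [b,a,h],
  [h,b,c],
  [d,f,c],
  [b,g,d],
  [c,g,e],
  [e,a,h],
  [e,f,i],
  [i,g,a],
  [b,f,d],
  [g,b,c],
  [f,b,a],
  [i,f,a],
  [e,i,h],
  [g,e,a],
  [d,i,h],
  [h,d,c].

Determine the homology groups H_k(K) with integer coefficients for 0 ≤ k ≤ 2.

We work with the vertex ordering a < b < c < d < e < f < g < h < i. The simplices of K, each written with vertices in increasing order, are:

  0-simplices (9): a, b, c, d, e, f, g, h, i
  1-simplices (27): ab, ae, af, ag, ah, ai, bc, bd, bf, bg, bh, cd, ce, cf, cg, ch, df, dg, dh, di, ef, eg, eh, ei, fi, gi, hi
  2-simplices (18): abf, abh, aeg, aeh, afi, agi, bcg, bch, bdf, bdg, cdf, cdh, cef, ceg, dgi, dhi, efi, ehi

giving chain groups C_0 ≅ Z^9, C_1 ≅ Z^27, C_2 ≅ Z^18.

The boundary map ∂_1: C_1 → C_0 maps an edge to its endpoints' difference, ∂[p,q] = q − p.
The resulting 9×27 matrix has rank 8, and its Smith normal form has invariant factors (1,1,1,1,1,1,1,1).

The boundary map ∂_2: C_2 → C_1 sends each 2-simplex [p,q,r] to [q,r] − [p,r] + [p,q]. For instance
  ∂bcg = cg − bg + bc,
  ∂dgi = gi − di + dg.
This gives a 27×18 integer matrix of rank 18; reducing to Smith normal form yields diagonal entries (1,1,1,1,1,1,1,1,1,1,1,1,1,1,1,1,1,2).

Computing H_k = (kernel of ∂_k) / (image of ∂_{k+1}):

  H_0: rank C_0 − rank ∂_1 = 9 − 8 = 1, and the invariant factors of ∂_1 are all 1, so H_0 ≅ Z.
  H_1: rank ker ∂_1 − rank ∂_2 = (27 − 8) − 18 = 1, and ∂_2 has invariant factor 2 > 1, so H_1 ≅ Z ⊕ Z/2.
  H_2: rank ker ∂_2 − rank ∂_3 = (18 − 18) − 0 = 0, and there is no ∂_3, so H_2 ≅ 0.

H_0 = Z,  H_1 = Z ⊕ Z/2,  H_2 = 0.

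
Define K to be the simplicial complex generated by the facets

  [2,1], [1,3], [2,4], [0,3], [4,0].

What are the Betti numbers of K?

b_0 = 1, b_1 = 1.

Order the vertices as 0 < 1 < 2 < 3 < 4. Listing each simplex with vertices in this order, K has dimension 1 with simplices:

  0-simplices (5): [0], [1], [2], [3], [4]
  1-simplices (5): [0,3], [0,4], [1,2], [1,3], [2,4]

giving chain groups C_0 ≅ Z^5, C_1 ≅ Z^5.

Boundary ∂_1: C_1 → C_0 is given by ∂[p,q] = [q] − [p].
This gives a 5×5 integer matrix of rank 4; reducing to Smith normal form yields diagonal entries (1,1,1,1).

Computing H_k = (kernel of ∂_k) / (image of ∂_{k+1}):

  H_0: rank C_0 − rank ∂_1 = 5 − 4 = 1, and the invariant factors of ∂_1 are all 1, so H_0 = Z.
  H_1: rank ker ∂_1 − rank ∂_2 = (5 − 4) − 0 = 1, and there is no ∂_2, so H_1 = Z.

Hence the Betti numbers are b_0 = 1, b_1 = 1.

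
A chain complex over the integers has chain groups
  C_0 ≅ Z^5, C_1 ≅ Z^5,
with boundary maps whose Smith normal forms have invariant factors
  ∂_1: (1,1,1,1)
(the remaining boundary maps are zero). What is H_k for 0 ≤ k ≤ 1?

H_0 ≅ Z,  H_1 ≅ Z.

H_0: b_0 = 5 − 0 − 4 = 1; torsion from ∂_1 factors > 1: none. So H_0 ≅ Z.
H_1: b_1 = 5 − 4 − 0 = 1; torsion from ∂_2 factors > 1: none. So H_1 ≅ Z.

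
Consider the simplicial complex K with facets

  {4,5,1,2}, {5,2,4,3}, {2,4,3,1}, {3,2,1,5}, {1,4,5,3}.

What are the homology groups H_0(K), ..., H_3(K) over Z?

We work with the vertex ordering 1 < 2 < 3 < 4 < 5. The simplices of K, each written with vertices in increasing order, are:

  0-simplices (5): [1], [2], [3], [4], [5]
  1-simplices (10): [1,2], [1,3], [1,4], [1,5], [2,3], [2,4], [2,5], [3,4], [3,5], [4,5]
  2-simplices (10): [1,2,3], [1,2,4], [1,2,5], [1,3,4], [1,3,5], [1,4,5], [2,3,4], [2,3,5], [2,4,5], [3,4,5]
  3-simplices (5): [1,2,3,4], [1,2,3,5], [1,2,4,5], [1,3,4,5], [2,3,4,5]

Hence C_0 ≅ Z^5, C_1 ≅ Z^10, C_2 ≅ Z^10, C_3 ≅ Z^5.

The boundary map ∂_1: C_1 → C_0 sends each edge [p,q] (with p < q) to q − p. For instance
  ∂[1,2] = [2] − [1].
As a 5×10 matrix over Z this has rank 4, with invariant factors (1,1,1,1).

∂_2: C_2 → C_1 acts by ∂[p,q,r] = [q,r] − [p,r] + [p,q]. For instance
  ∂[1,2,3] = [2,3] − [1,3] + [1,2],
  ∂[2,4,5] = [4,5] − [2,5] + [2,4].
The 10×10 boundary matrix has rank 6 and Smith normal form diag(1,1,1,1,1,1).

Boundary ∂_3: C_3 → C_2 sends each 3-simplex σ to the alternating sum Σ_i (−1)^i (σ with its i-th vertex removed). For instance
  ∂[2,3,4,5] = [3,4,5] − [2,4,5] + [2,3,5] − [2,3,4],
  ∂[1,2,3,4] = [2,3,4] − [1,3,4] + [1,2,4] − [1,2,3].
This gives a 10×5 integer matrix of rank 4; reducing to Smith normal form yields diagonal entries (1,1,1,1).

Reading off H_k = ker ∂_k / im ∂_{k+1}:

  H_0: rank C_0 − rank ∂_1 = 5 − 4 = 1, and the invariant factors of ∂_1 are all 1, so H_0 ≅ Z.
  H_1: rank ker ∂_1 − rank ∂_2 = (10 − 4) − 6 = 0, and the invariant factors of ∂_2 are all 1, so H_1 ≅ 0.
  H_2: rank ker ∂_2 − rank ∂_3 = (10 − 6) − 4 = 0, and the invariant factors of ∂_3 are all 1, so H_2 ≅ 0.
  H_3: rank ker ∂_3 − rank ∂_4 = (5 − 4) − 0 = 1, and there is no ∂_4, so H_3 ≅ Z.

As a check, the Euler characteristic is 5 − 10 + 10 − 5 = 0, which agrees with 1 − 0 + 0 − 1 = 0.

H_0 ≅ Z,  H_1 = 0,  H_2 = 0,  H_3 ≅ Z.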